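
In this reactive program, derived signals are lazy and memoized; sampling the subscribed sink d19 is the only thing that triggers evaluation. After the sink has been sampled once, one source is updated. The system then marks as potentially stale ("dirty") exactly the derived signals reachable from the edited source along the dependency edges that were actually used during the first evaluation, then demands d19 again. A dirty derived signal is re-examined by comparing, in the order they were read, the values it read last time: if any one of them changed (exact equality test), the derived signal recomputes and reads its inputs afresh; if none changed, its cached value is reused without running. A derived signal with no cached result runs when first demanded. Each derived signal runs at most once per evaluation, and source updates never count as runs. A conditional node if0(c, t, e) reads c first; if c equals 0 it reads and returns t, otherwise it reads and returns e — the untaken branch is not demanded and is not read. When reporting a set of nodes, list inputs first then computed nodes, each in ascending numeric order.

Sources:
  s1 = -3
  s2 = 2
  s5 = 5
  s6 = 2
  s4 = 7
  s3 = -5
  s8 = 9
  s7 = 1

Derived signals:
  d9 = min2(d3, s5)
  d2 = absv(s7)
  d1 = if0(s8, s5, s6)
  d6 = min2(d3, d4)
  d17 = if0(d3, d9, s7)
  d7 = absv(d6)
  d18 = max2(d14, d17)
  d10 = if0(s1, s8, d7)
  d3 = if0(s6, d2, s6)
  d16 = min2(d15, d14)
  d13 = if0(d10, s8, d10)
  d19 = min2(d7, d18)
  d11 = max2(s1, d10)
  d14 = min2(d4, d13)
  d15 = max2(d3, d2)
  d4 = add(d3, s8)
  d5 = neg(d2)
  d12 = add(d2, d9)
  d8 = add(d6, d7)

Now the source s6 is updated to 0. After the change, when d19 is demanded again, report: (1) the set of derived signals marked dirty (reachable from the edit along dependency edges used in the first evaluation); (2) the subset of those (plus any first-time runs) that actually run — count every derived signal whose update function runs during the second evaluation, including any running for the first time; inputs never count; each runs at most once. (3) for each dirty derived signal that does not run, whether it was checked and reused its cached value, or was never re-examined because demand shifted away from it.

The edit dirties: d3, d4, d6, d7, d10, d13, d14, d17, d18, d19.
11 derived signals run: d2, d3, d4, d6, d7, d10, d13, d14, d17, d18, d19.
No dirty derived signal escaped a run.
Note the branch switch — d2 had no cache and runs now for the first time.

First demand of the output computes:
  d3 = if0(s6=2 -> else branch s6) = 2
  d4 = add(2, 9) = 11
  d6 = min2(2, 11) = 2
  d7 = absv(2) = 2
  d10 = if0(s1=-3 -> else branch d7) = 2
  d13 = if0(d10=2 -> else branch d10) = 2
  d14 = min2(11, 2) = 2
  d17 = if0(d3=2 -> else branch s7) = 1
  d18 = max2(2, 1) = 2
  d19 = min2(2, 2) = 2

After the edit, cleaning proceeds:
  d2: had never run; runs now, result 1.
  d3: a read changed (s6 2->0; s6 2->0) — executes, giving 1.
  d4: a read changed (d3 2->1) — executes, giving 10.
  d6: a read changed (d3 2->1; d4 11->10) — executes, giving 1.
  d7: a read changed (d6 2->1) — executes, giving 1.
  d10: a read changed (d7 2->1) — executes, giving 1.
  d13: a read changed (d10 2->1; d10 2->1) — executes, giving 1.
  d14: a read changed (d4 11->10; d13 2->1) — executes, giving 1.
  d17: a read changed (d3 2->1) — executes, giving 1 — identical to its old value.
  d18: a read changed (d14 2->1) — executes, giving 1.
  d19: a read changed (d7 2->1; d18 2->1) — executes, giving 1.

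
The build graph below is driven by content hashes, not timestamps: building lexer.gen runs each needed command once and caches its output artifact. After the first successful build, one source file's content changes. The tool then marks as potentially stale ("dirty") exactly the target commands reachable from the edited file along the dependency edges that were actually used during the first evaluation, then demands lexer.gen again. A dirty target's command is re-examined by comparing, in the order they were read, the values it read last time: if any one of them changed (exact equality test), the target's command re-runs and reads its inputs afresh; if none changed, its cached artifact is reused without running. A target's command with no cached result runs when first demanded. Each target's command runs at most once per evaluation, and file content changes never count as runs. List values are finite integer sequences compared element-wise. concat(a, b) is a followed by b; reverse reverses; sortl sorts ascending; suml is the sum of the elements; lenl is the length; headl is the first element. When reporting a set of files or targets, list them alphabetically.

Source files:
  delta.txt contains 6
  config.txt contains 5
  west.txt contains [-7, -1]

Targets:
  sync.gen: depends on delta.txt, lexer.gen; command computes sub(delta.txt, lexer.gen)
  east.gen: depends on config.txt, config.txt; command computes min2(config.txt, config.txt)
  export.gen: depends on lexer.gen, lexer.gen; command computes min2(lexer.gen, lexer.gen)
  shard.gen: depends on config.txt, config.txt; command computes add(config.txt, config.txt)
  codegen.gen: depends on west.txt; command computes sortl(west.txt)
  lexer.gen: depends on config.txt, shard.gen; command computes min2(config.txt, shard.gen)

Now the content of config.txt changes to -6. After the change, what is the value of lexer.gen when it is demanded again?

lexer.gen now evaluates to -12.

Initial pass — values computed on the first demand:
  shard.gen = add(5, 5) = 10
  lexer.gen = min2(5, 10) = 5

Second demand — change propagation:
  shard.gen: re-runs because config.txt 5->-6; config.txt 5->-6; new result -12.
  lexer.gen: re-runs because config.txt 5->-6; shard.gen 10->-12; new result -12.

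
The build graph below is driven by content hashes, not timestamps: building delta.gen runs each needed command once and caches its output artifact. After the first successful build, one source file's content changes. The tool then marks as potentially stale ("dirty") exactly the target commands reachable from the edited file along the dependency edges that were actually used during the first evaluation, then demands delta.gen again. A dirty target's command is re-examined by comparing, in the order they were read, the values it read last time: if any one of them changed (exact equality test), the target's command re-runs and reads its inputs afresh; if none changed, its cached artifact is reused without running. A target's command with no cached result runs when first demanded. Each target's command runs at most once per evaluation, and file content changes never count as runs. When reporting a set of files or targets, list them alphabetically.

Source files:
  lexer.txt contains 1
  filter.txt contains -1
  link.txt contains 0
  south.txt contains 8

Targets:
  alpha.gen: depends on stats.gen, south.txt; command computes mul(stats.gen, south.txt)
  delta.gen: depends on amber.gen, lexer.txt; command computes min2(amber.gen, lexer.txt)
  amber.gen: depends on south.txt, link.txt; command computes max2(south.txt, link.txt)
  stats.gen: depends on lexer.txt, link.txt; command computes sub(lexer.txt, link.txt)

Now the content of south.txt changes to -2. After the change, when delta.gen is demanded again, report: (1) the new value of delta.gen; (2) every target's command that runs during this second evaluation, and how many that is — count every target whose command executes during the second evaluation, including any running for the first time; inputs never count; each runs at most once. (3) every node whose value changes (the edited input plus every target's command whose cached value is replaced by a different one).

Initial pass — values computed on the first demand:
  amber.gen = max2(8, 0) = 8
  delta.gen = min2(8, 1) = 1

Second demand — change propagation:
  amber.gen: re-runs because south.txt 8->-2; new result 0.
  delta.gen: re-runs because amber.gen 8->0; new result 0.

delta.gen now evaluates to 0.
Run set: amber.gen, delta.gen (2 run).
Changed values: amber.gen, delta.gen, south.txt.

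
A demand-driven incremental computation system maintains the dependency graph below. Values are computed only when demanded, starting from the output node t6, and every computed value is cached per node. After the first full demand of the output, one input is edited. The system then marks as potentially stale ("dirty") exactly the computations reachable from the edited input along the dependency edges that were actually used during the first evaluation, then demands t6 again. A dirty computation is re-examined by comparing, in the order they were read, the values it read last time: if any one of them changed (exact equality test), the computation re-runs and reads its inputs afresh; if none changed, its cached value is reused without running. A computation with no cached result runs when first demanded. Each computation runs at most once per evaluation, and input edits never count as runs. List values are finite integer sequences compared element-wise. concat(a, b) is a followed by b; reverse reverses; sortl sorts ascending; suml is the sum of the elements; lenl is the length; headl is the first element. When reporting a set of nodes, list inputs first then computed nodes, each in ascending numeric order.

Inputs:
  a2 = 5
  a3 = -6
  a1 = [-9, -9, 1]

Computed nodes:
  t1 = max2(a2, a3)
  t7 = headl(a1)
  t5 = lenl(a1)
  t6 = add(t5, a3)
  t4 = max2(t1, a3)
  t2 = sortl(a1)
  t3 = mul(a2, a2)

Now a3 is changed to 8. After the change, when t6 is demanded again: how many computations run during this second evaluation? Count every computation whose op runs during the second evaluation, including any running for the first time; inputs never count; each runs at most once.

Computations that run: t6 — 1 in total.

First evaluation (everything demanded from the output):
  t5 = lenl([-9, -9, 1]) = 3
  t6 = add(3, -6) = -3

Propagation after the edit:
  t6: runs — a3 -6->8; result 11.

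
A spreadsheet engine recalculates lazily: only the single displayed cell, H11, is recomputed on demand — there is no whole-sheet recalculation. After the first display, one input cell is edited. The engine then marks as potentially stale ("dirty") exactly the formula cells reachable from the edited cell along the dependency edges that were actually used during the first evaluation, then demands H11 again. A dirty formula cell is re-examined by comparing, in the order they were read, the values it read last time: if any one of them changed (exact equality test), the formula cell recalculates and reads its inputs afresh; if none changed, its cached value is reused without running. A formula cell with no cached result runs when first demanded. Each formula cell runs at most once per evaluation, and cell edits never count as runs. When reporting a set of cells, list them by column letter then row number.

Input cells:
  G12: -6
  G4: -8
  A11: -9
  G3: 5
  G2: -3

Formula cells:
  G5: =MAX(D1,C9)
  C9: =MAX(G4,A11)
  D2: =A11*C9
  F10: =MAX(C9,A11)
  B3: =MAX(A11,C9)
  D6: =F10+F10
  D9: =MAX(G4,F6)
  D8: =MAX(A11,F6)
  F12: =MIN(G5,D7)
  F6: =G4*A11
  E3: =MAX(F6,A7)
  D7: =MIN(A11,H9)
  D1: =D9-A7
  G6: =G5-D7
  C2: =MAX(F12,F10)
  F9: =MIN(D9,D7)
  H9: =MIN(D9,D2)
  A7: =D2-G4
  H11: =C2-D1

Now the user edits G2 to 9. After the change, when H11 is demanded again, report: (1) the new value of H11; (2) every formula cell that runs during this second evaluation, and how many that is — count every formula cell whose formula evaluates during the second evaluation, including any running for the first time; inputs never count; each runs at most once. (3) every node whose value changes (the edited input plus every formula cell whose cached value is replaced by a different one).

First evaluation (everything demanded from the output):
  C9 = MAX(-8, -9) = -8
  D2 = -9 * -8 = 72
  A7 = 72 - -8 = 80
  F6 = -8 * -9 = 72
  D9 = MAX(-8, 72) = 72
  D1 = 72 - 80 = -8
  F10 = MAX(-8, -9) = -8
  G5 = MAX(-8, -8) = -8
  H9 = MIN(72, 72) = 72
  D7 = MIN(-9, 72) = -9
  F12 = MIN(-8, -9) = -9
  C2 = MAX(-9, -8) = -8
  H11 = -8 - -8 = 0

Propagation after the edit:
  G2 feeds no computation that the output demands — nothing is marked dirty and nothing runs.

Key observation: G2 is never demanded by the output, so the edit triggers no recomputation at all.

New value of H11: 0.
Formula cells that run: none — 0 in total.
Values that change: G2.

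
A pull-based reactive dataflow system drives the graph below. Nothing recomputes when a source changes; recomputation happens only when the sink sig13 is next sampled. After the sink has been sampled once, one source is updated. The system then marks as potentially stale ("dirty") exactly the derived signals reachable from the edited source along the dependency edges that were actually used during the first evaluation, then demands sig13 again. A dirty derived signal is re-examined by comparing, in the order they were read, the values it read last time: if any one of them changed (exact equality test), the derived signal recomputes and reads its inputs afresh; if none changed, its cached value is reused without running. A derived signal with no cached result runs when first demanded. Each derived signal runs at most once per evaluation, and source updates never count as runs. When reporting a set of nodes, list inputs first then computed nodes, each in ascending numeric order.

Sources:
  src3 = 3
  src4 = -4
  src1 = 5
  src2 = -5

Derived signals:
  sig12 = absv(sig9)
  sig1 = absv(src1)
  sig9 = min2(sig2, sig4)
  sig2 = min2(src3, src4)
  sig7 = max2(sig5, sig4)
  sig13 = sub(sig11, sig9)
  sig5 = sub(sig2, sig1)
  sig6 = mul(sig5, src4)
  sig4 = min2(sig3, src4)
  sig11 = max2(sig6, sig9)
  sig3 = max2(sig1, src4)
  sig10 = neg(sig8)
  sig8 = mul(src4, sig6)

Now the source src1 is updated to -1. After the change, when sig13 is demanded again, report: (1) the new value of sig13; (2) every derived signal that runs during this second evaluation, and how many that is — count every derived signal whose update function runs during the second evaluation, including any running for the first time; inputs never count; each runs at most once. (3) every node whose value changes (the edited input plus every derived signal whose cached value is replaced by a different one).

First evaluation (everything demanded from the output):
  sig1 = absv(5) = 5
  sig2 = min2(3, -4) = -4
  sig3 = max2(5, -4) = 5
  sig4 = min2(5, -4) = -4
  sig5 = sub(-4, 5) = -9
  sig6 = mul(-9, -4) = 36
  sig9 = min2(-4, -4) = -4
  sig11 = max2(36, -4) = 36
  sig13 = sub(36, -4) = 40

Propagation after the edit:
  sig1: runs — src1 5->-1; result 1.
  sig3: runs — sig1 5->1; result 1.
  sig4: runs — sig3 5->1; result -4 (same value as before).
  sig5: runs — sig1 5->1; result -5.
  sig6: runs — sig5 -9->-5; result 20.
  sig9: checked — values it read are unchanged (sig2 unchanged, sig4 unchanged); reused cached -4 without running.
  sig11: runs — sig6 36->20; result 20.
  sig13: runs — sig11 36->20; result 24.

Key observation: the cutoff stops propagation at sig9 — its inputs' values are unchanged, so it reuses its cache.

New value of sig13: 24.
Derived signals that run: sig1, sig3, sig4, sig5, sig6, sig11, sig13 — 7 in total.
Values that change: src1, sig1, sig3, sig5, sig6, sig11, sig13.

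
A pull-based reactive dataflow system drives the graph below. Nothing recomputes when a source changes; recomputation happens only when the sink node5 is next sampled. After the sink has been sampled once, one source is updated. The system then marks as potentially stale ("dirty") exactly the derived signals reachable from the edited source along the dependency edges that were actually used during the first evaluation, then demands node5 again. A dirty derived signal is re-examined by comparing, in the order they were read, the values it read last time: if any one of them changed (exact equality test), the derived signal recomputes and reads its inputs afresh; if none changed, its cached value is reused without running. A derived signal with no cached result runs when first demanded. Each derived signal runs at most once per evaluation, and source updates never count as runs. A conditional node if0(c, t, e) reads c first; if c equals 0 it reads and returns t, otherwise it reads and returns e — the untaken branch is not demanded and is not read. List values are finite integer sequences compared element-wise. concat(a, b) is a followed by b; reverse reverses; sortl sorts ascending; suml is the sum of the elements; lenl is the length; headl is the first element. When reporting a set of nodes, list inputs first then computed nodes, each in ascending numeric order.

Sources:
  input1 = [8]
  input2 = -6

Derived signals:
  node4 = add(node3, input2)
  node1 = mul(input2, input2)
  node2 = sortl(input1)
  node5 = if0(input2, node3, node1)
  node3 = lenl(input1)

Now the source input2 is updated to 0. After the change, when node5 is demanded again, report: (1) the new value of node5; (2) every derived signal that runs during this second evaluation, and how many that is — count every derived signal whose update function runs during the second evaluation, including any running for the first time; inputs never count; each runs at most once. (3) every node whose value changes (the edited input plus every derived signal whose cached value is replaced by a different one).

First evaluation (everything demanded from the output):
  node1 = mul(-6, -6) = 36
  node5 = if0(input2=-6 -> else branch node1) = 36

Propagation after the edit:
  node1: marked dirty but never re-examined — demand shifted away from it.
  node3: demanded for the first time — runs, produces 1.
  node5: runs — input2 -6->0; result 1.

Key observation: a condition flipped, so demand moved to the other branch — node1 is never re-examined.

New value of node5: 1.
Derived signals that run: node3, node5 — 2 in total.
Values that change: input2, node5.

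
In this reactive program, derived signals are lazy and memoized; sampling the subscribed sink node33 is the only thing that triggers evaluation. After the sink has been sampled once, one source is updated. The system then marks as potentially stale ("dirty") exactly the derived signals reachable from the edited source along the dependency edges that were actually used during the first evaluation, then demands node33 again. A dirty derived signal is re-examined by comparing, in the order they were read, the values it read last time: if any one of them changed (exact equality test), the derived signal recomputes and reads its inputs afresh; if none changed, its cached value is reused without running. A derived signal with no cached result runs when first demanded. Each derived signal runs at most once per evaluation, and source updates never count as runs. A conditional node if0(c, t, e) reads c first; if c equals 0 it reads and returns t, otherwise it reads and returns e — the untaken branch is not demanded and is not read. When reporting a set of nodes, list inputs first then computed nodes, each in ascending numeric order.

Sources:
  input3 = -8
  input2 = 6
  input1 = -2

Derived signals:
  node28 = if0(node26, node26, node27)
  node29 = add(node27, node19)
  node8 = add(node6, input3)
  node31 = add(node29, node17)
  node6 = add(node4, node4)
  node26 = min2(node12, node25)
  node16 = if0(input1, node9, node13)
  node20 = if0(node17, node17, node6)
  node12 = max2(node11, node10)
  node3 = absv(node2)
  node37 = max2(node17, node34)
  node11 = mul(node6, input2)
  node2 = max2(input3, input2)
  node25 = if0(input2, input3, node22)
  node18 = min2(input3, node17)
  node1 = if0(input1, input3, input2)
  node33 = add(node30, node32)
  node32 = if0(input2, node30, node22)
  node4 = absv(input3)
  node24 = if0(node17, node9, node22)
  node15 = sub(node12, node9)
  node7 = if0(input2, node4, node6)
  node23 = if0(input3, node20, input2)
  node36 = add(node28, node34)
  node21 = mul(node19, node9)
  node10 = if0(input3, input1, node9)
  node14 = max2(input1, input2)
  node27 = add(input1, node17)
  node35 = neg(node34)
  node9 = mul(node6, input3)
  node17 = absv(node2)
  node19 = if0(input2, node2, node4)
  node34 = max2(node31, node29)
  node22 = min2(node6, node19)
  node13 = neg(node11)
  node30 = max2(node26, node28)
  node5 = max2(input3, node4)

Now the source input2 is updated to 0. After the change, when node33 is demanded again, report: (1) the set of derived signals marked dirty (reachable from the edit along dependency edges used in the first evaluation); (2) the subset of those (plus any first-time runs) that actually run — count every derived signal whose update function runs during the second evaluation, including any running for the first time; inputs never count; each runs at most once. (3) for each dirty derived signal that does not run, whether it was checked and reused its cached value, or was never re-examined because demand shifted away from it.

First demand of the output computes:
  node2 = max2(-8, 6) = 6
  node4 = absv(-8) = 8
  node6 = add(8, 8) = 16
  node9 = mul(16, -8) = -128
  node10 = if0(input3=-8 -> else branch node9) = -128
  node11 = mul(16, 6) = 96
  node12 = max2(96, -128) = 96
  node17 = absv(6) = 6
  node19 = if0(input2=6 -> else branch node4) = 8
  node22 = min2(16, 8) = 8
  node25 = if0(input2=6 -> else branch node22) = 8
  node26 = min2(96, 8) = 8
  node27 = add(-2, 6) = 4
  node28 = if0(node26=8 -> else branch node27) = 4
  node30 = max2(8, 4) = 8
  node32 = if0(input2=6 -> else branch node22) = 8
  node33 = add(8, 8) = 16

After the edit, cleaning proceeds:
  node2: a read changed (input2 6->0) — executes, giving 0.
  node11: a read changed (input2 6->0) — executes, giving 0.
  node12: a read changed (node11 96->0) — executes, giving 0.
  node17: a read changed (node2 6->0) — executes, giving 0.
  node19: stays stale; no demand reaches it after the flip.
  node22: stays stale; no demand reaches it after the flip.
  node25: a read changed (input2 6->0) — executes, giving -8.
  node26: a read changed (node12 96->0; node25 8->-8) — executes, giving -8.
  node27: a read changed (node17 6->0) — executes, giving -2.
  node28: a read changed (node26 8->-8; node27 4->-2) — executes, giving -2.
  node30: a read changed (node26 8->-8; node28 4->-2) — executes, giving -2.
  node32: a read changed (input2 6->0) — executes, giving -2.
  node33: a read changed (node30 8->-2; node32 8->-2) — executes, giving -4.

Note the branch switch — demand abandons node19, node22, which are never re-examined.

The edit dirties: node2, node11, node12, node17, node19, node22, node25, node26, node27, node28, node30, node32, node33.
11 derived signals run: node2, node11, node12, node17, node25, node26, node27, node28, node30, node32, node33.
Unvisited dirty nodes (no longer demanded): node19, node22.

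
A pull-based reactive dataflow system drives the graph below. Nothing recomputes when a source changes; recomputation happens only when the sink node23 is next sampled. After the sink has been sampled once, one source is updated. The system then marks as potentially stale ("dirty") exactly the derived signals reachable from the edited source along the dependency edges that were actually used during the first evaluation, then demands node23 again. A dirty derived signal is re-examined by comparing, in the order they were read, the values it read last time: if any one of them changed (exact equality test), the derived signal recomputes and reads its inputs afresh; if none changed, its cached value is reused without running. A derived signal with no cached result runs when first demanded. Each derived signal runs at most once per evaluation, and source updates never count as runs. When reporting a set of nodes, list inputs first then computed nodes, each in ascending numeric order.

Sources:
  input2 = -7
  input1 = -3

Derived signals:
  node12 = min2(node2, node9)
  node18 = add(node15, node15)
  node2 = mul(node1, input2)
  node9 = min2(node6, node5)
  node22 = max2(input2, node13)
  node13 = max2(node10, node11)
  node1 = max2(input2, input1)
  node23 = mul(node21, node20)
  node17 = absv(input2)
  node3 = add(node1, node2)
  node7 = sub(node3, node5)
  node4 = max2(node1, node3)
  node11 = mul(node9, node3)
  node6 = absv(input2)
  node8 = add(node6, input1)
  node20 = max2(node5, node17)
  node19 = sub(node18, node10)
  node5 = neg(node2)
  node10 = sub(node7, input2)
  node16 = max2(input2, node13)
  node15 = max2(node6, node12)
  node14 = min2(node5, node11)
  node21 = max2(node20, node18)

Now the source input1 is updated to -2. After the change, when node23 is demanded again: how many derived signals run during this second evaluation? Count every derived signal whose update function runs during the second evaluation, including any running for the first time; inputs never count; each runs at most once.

First evaluation (everything demanded from the output):
  node1 = max2(-7, -3) = -3
  node2 = mul(-3, -7) = 21
  node5 = neg(21) = -21
  node6 = absv(-7) = 7
  node9 = min2(7, -21) = -21
  node12 = min2(21, -21) = -21
  node15 = max2(7, -21) = 7
  node17 = absv(-7) = 7
  node18 = add(7, 7) = 14
  node20 = max2(-21, 7) = 7
  node21 = max2(7, 14) = 14
  node23 = mul(14, 7) = 98

Propagation after the edit:
  node1: runs — input1 -3->-2; result -2.
  node2: runs — node1 -3->-2; result 14.
  node5: runs — node2 21->14; result -14.
  node9: runs — node5 -21->-14; result -14.
  node12: runs — node2 21->14; node9 -21->-14; result -14.
  node15: runs — node12 -21->-14; result 7 (same value as before).
  node18: checked — values it read are unchanged (node15 unchanged, node15 unchanged); reused cached 14 without running.
  node20: runs — node5 -21->-14; result 7 (same value as before).
  node21: checked — values it read are unchanged (node20 unchanged, node18 unchanged); reused cached 14 without running.
  node23: checked — values it read are unchanged (node21 unchanged, node20 unchanged); reused cached 98 without running.

Key observation: the cutoff stops propagation at node18 — its inputs' values are unchanged, so it reuses its cache.

Derived signals that run: node1, node2, node5, node9, node12, node15, node20 — 7 in total.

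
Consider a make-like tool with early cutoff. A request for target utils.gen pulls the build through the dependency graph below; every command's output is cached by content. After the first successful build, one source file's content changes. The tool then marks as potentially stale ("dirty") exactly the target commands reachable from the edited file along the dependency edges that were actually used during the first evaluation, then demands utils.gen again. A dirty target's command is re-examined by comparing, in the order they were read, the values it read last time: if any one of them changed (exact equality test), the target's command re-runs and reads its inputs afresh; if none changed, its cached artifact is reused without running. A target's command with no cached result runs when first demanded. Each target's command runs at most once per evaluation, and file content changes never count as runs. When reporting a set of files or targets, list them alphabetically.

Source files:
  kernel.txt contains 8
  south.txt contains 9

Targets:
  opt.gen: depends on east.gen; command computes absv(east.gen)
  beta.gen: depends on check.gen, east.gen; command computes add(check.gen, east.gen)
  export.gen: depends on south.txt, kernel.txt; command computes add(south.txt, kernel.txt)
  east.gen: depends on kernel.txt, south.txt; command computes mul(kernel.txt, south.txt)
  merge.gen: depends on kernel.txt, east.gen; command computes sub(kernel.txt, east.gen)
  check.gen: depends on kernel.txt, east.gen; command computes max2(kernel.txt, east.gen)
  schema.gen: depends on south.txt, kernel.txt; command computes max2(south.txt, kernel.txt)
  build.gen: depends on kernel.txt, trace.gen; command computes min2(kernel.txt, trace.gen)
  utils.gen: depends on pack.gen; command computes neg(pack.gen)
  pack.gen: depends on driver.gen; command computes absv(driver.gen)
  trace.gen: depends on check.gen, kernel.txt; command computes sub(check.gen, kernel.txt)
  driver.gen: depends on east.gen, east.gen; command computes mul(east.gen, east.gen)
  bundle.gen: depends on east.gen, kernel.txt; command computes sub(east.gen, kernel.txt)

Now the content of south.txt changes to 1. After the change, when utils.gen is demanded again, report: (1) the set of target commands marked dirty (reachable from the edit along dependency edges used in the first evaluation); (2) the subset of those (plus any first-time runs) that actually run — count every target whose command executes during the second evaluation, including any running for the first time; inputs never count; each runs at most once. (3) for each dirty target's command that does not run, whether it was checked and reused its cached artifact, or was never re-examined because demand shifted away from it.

First demand of the output computes:
  east.gen = mul(8, 9) = 72
  driver.gen = mul(72, 72) = 5184
  pack.gen = absv(5184) = 5184
  utils.gen = neg(5184) = -5184

After the edit, cleaning proceeds:
  east.gen: a read changed (south.txt 9->1) — executes, giving 8.
  driver.gen: a read changed (east.gen 72->8; east.gen 72->8) — executes, giving 64.
  pack.gen: a read changed (driver.gen 5184->64) — executes, giving 64.
  utils.gen: a read changed (pack.gen 5184->64) — executes, giving -64.

The edit dirties: driver.gen, east.gen, pack.gen, utils.gen.
4 target commands run: driver.gen, east.gen, pack.gen, utils.gen.
No dirty target's command escaped a run.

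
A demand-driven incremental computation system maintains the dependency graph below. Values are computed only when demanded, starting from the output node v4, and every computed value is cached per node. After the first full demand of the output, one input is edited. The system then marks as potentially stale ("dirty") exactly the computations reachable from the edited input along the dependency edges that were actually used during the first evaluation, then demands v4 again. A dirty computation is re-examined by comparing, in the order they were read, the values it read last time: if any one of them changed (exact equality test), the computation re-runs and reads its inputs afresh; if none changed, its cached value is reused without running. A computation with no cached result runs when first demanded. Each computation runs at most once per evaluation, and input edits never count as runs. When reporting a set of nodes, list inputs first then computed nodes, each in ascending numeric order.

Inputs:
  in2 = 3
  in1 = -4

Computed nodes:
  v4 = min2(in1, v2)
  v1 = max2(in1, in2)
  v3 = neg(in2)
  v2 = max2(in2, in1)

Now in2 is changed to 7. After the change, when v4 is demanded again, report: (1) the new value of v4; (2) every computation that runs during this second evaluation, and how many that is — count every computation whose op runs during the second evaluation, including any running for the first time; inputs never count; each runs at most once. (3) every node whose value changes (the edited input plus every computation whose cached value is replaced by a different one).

New value of v4: -4.
Computations that run: v2, v4 — 2 in total.
Values that change: in2, v2.

First evaluation (everything demanded from the output):
  v2 = max2(3, -4) = 3
  v4 = min2(-4, 3) = -4

Propagation after the edit:
  v2: runs — in2 3->7; result 7.
  v4: runs — v2 3->7; result -4 (same value as before).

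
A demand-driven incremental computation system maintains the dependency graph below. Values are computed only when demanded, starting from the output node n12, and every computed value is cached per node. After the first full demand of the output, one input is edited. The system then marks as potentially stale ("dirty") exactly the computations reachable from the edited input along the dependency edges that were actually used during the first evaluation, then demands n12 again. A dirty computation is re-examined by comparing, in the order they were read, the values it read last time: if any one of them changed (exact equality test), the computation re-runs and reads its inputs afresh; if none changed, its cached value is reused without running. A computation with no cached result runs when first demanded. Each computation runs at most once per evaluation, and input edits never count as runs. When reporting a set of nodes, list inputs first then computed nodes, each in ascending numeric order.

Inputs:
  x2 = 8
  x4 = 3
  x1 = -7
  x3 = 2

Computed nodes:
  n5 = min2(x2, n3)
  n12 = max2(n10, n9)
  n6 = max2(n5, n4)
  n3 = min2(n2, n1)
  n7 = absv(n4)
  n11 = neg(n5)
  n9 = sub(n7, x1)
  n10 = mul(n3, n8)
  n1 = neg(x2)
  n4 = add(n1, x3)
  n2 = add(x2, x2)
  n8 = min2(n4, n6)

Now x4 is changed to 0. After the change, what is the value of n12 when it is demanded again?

New value of n12: 48.
Key observation: x4 is never demanded by the output, so the edit triggers no recomputation at all.

First evaluation (everything demanded from the output):
  n1 = neg(8) = -8
  n2 = add(8, 8) = 16
  n3 = min2(16, -8) = -8
  n4 = add(-8, 2) = -6
  n5 = min2(8, -8) = -8
  n6 = max2(-8, -6) = -6
  n7 = absv(-6) = 6
  n8 = min2(-6, -6) = -6
  n9 = sub(6, -7) = 13
  n10 = mul(-8, -6) = 48
  n12 = max2(48, 13) = 48

Propagation after the edit:
  x4 feeds no computation that the output demands — nothing is marked dirty and nothing runs.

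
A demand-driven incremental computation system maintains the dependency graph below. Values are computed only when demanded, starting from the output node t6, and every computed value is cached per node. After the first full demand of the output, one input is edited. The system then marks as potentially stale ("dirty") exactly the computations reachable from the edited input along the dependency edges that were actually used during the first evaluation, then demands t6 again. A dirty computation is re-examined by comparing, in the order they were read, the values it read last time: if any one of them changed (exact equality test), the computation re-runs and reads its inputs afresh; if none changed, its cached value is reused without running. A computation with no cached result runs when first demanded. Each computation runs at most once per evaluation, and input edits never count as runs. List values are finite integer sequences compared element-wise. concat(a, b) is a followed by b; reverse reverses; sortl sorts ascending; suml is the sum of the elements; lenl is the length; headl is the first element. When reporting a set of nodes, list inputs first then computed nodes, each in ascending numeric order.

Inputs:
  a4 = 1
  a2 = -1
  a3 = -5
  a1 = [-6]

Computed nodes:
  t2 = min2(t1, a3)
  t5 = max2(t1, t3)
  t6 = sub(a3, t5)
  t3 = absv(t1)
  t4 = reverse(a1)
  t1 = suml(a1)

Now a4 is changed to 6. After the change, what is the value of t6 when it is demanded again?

New value of t6: -11.
Key observation: a4 is never demanded by the output, so the edit triggers no recomputation at all.

First evaluation (everything demanded from the output):
  t1 = suml([-6]) = -6
  t3 = absv(-6) = 6
  t5 = max2(-6, 6) = 6
  t6 = sub(-5, 6) = -11

Propagation after the edit:
  a4 feeds no computation that the output demands — nothing is marked dirty and nothing runs.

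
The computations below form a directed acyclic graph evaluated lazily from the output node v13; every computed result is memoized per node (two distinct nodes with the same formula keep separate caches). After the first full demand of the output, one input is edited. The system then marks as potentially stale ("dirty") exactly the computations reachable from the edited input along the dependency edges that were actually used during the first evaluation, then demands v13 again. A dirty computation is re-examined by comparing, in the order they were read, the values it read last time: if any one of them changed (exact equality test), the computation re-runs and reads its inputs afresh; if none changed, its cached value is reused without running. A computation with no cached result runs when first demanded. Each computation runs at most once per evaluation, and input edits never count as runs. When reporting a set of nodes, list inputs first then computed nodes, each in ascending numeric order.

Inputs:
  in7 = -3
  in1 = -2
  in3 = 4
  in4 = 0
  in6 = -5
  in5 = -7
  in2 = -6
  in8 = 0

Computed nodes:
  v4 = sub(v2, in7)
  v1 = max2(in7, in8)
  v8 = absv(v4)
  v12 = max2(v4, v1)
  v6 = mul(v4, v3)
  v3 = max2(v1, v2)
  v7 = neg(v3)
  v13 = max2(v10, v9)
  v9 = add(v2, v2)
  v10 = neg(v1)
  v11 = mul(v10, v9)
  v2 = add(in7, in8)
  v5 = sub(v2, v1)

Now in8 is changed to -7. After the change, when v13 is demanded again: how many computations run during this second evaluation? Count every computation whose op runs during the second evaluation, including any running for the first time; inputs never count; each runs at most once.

5 computations run: v1, v2, v9, v10, v13.

First demand of the output computes:
  v1 = max2(-3, 0) = 0
  v2 = add(-3, 0) = -3
  v9 = add(-3, -3) = -6
  v10 = neg(0) = 0
  v13 = max2(0, -6) = 0

After the edit, cleaning proceeds:
  v1: a read changed (in8 0->-7) — executes, giving -3.
  v2: a read changed (in8 0->-7) — executes, giving -10.
  v9: a read changed (v2 -3->-10; v2 -3->-10) — executes, giving -20.
  v10: a read changed (v1 0->-3) — executes, giving 3.
  v13: a read changed (v10 0->3; v9 -6->-20) — executes, giving 3.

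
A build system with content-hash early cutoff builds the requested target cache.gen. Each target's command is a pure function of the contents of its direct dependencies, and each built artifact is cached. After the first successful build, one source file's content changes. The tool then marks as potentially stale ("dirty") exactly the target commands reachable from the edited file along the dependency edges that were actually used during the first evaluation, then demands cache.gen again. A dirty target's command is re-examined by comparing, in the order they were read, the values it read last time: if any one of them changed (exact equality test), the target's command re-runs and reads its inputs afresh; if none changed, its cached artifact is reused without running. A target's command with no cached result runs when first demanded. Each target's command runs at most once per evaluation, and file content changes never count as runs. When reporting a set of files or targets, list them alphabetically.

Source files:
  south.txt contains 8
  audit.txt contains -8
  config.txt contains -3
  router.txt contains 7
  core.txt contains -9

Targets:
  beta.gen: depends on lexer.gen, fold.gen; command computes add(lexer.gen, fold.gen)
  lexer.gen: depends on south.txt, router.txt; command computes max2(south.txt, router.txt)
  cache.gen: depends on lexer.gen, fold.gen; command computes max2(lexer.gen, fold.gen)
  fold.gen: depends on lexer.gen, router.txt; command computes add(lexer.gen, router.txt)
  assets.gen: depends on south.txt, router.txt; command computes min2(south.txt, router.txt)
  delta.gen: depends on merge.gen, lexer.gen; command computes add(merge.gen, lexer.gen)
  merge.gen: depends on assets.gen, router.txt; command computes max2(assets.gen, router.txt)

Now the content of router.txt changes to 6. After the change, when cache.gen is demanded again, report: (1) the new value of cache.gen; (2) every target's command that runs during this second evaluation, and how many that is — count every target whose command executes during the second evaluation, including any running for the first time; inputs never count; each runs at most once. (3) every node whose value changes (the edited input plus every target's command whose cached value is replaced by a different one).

New value of cache.gen: 14.
Target commands that run: cache.gen, fold.gen, lexer.gen — 3 in total.
Values that change: cache.gen, fold.gen, router.txt.

First evaluation (everything demanded from the output):
  lexer.gen = max2(8, 7) = 8
  fold.gen = add(8, 7) = 15
  cache.gen = max2(8, 15) = 15

Propagation after the edit:
  lexer.gen: runs — router.txt 7->6; result 8 (same value as before).
  fold.gen: runs — router.txt 7->6; result 14.
  cache.gen: runs — fold.gen 15->14; result 14.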